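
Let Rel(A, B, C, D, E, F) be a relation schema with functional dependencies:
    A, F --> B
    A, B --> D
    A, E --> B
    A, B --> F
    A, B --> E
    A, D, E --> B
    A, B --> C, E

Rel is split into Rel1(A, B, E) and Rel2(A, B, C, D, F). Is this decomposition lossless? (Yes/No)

Yes

Rel1 ∩ Rel2 = {A, B}; its closure under F is {A, B, C, D, E, F}.
Rel1 is contained in that closure, so Rel1 ∩ Rel2 --> Rel1 holds and the join is lossless.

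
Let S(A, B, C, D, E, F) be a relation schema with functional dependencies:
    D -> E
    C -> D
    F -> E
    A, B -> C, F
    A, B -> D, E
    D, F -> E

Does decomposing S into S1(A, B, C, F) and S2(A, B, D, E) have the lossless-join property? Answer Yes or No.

Yes

Common attributes: {A, B}; their closure is {A, B, C, D, E, F}.
This includes all of S1, so the common attributes are a superkey of S1 — the join is lossless.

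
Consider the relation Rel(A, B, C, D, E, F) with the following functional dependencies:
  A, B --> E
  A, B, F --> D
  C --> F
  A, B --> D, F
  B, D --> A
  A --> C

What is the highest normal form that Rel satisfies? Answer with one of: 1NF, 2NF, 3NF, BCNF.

1NF

Candidate keys: {A, B}, {B, D}. Prime attributes: {A, B, D}.
For C --> F we have {C}⁺ = {C, F}; {C} is not a superkey, so BCNF fails.
C --> F determines the non-prime attribute {F} from a non-superkey — 3NF is violated.
The proper key subset {A} of {A, B} determines non-prime {C, F}, so the relation is not even in 2NF.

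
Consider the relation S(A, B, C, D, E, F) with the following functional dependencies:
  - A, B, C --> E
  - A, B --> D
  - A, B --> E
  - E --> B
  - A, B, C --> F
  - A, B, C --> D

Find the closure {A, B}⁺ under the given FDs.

Start with {A, B}.
A, B --> D applies; add {D} → now {A, B, D}.
A, B --> E applies; add {E} → now {A, B, D, E}.
No further FD applies.

{A, B, D, E}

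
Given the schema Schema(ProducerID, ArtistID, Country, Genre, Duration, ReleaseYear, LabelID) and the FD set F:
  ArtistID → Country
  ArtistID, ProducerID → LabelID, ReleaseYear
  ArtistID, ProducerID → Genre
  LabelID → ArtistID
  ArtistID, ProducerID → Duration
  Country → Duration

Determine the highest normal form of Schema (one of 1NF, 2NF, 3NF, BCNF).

1NF

Candidate keys: {ArtistID, ProducerID}, {LabelID, ProducerID}. Prime attributes: {ArtistID, LabelID, ProducerID}.
ArtistID → Country: {ArtistID}⁺ = {ArtistID, Country, Duration}, which is not all of the attributes, so the left side is not a superkey — BCNF is violated.
Because {Country} is non-prime and the left side of ArtistID → Country is not a superkey, the relation is not in 3NF.
{ArtistID} is a proper subset of the key {ArtistID, ProducerID}, and {ArtistID}⁺ contains the non-prime attributes {Country, Duration} — a partial dependency, so 2NF is violated.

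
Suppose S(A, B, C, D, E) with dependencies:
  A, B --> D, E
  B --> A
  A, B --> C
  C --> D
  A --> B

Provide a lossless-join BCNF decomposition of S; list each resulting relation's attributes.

Candidate keys of the original relation: {A}, {B}.
In {A, B, C, D, E}, {C} is not a superkey ({C}⁺ restricted to this set is {C, D}), so split on C --> D into {C, D} and {A, B, C, E}.
{C, D} is in BCNF.
{A, B, C, E} is in BCNF.

{A, B, C, E}; {C, D}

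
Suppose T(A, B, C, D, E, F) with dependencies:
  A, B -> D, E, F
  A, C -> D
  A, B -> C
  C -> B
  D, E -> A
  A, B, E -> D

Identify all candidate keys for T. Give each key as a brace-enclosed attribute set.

{A, B}, {A, C}, {B, D, E}, {C, D, E}

{A, B}⁺ = {A, B, C, D, E, F} — all of the relation — so {A, B} is a candidate key.
{A, C}⁺ = {A, B, C, D, E, F} — all of the relation — so {A, C} is a candidate key.
{B, D, E}⁺ = {A, B, C, D, E, F} — all of the relation — so {B, D, E} is a candidate key.
{C, D, E}⁺ = {A, B, C, D, E, F} — all of the relation — so {C, D, E} is a candidate key.
No proper subset of any of these is a key, and no other minimal superkey exists.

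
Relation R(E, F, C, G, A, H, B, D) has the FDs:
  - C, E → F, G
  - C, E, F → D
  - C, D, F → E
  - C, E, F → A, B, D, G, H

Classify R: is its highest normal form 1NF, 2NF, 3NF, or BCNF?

BCNF

Candidate keys: {C, D, F}, {C, E}. Prime attributes: {C, D, E, F}.
The left-hand side of every FD is a superkey, so BCNF is satisfied.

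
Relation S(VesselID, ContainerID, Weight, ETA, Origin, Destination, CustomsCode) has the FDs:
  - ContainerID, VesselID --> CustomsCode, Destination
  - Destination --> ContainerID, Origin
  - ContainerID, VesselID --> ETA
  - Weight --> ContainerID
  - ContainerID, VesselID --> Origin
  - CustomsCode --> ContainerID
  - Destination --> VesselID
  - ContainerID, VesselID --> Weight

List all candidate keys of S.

{Destination}⁺ = {ContainerID, CustomsCode, Destination, ETA, Origin, VesselID, Weight} — all of the relation — so {Destination} is a candidate key.
{ContainerID, VesselID}⁺ = {ContainerID, CustomsCode, Destination, ETA, Origin, VesselID, Weight} — all of the relation — so {ContainerID, VesselID} is a candidate key.
{CustomsCode, VesselID}⁺ = {ContainerID, CustomsCode, Destination, ETA, Origin, VesselID, Weight} — all of the relation — so {CustomsCode, VesselID} is a candidate key.
{VesselID, Weight}⁺ = {ContainerID, CustomsCode, Destination, ETA, Origin, VesselID, Weight} — all of the relation — so {VesselID, Weight} is a candidate key.
Any other superkey properly contains one of these, so there are no further candidate keys.

{ContainerID, VesselID}, {CustomsCode, VesselID}, {Destination}, {VesselID, Weight}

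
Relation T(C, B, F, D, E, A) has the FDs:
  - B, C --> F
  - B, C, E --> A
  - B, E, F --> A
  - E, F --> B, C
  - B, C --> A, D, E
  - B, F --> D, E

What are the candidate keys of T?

{B, C}⁺ = {A, B, C, D, E, F} — all of the relation — so {B, C} is a candidate key.
{B, F}⁺ = {A, B, C, D, E, F} — all of the relation — so {B, F} is a candidate key.
{E, F}⁺ = {A, B, C, D, E, F} — all of the relation — so {E, F} is a candidate key.
No proper subset of any of these is a key, and no other minimal superkey exists.

{B, C}, {B, F}, {E, F}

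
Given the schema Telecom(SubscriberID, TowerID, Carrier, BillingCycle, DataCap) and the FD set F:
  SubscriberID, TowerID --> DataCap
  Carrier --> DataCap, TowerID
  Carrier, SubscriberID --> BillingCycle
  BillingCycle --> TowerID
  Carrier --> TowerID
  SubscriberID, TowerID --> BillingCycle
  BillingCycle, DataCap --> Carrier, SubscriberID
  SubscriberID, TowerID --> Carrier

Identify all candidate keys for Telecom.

{BillingCycle, Carrier}, {BillingCycle, DataCap}, {BillingCycle, SubscriberID}, {Carrier, SubscriberID}, {SubscriberID, TowerID}

Closure of {BillingCycle, Carrier} is {BillingCycle, Carrier, DataCap, SubscriberID, TowerID}, the whole schema; {BillingCycle, Carrier} is a candidate key.
Closure of {BillingCycle, DataCap} is {BillingCycle, Carrier, DataCap, SubscriberID, TowerID}, the whole schema; {BillingCycle, DataCap} is a candidate key.
Closure of {BillingCycle, SubscriberID} is {BillingCycle, Carrier, DataCap, SubscriberID, TowerID}, the whole schema; {BillingCycle, SubscriberID} is a candidate key.
Closure of {Carrier, SubscriberID} is {BillingCycle, Carrier, DataCap, SubscriberID, TowerID}, the whole schema; {Carrier, SubscriberID} is a candidate key.
Closure of {SubscriberID, TowerID} is {BillingCycle, Carrier, DataCap, SubscriberID, TowerID}, the whole schema; {SubscriberID, TowerID} is a candidate key.
No proper subset of any of these is a key, and no other minimal superkey exists.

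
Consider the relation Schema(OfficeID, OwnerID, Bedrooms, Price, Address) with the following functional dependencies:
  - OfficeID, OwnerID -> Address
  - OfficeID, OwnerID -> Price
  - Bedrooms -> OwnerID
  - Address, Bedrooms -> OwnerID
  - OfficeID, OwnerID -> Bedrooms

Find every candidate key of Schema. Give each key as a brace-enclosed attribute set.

{OfficeID} never appears on the right of any FD, so every key must include it.
{Bedrooms, OfficeID}⁺ = {Address, Bedrooms, OfficeID, OwnerID, Price}, which is every attribute, so {Bedrooms, OfficeID} is a candidate key.
{OfficeID, OwnerID}⁺ = {Address, Bedrooms, OfficeID, OwnerID, Price}, which is every attribute, so {OfficeID, OwnerID} is a candidate key.
These are minimal and exhaustive — every other superkey contains one of them.

{Bedrooms, OfficeID}, {OfficeID, OwnerID}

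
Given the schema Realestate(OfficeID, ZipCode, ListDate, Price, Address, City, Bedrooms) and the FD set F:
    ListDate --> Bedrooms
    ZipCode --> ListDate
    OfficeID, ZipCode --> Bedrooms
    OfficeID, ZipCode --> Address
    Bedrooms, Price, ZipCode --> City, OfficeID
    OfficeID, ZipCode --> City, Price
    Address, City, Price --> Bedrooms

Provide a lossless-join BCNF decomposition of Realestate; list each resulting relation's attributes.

Candidate keys of the original relation: {OfficeID, ZipCode}, {Price, ZipCode}.
Within {Address, Bedrooms, City, ListDate, OfficeID, Price, ZipCode}: {ListDate}⁺ ∩ {Address, Bedrooms, City, ListDate, OfficeID, Price, ZipCode} = {Bedrooms, ListDate}, not the whole set, so ListDate --> Bedrooms violates BCNF; decompose into {Bedrooms, ListDate} and {Address, City, ListDate, OfficeID, Price, ZipCode}.
{Bedrooms, ListDate}: every determinant is a superkey — BCNF.
Within {Address, City, ListDate, OfficeID, Price, ZipCode}: {ZipCode}⁺ ∩ {Address, City, ListDate, OfficeID, Price, ZipCode} = {ListDate, ZipCode}, not the whole set, so ZipCode --> ListDate violates BCNF; decompose into {ListDate, ZipCode} and {Address, City, OfficeID, Price, ZipCode}.
{ListDate, ZipCode}: every determinant is a superkey — BCNF.
{Address, City, OfficeID, Price, ZipCode}: every determinant is a superkey — BCNF.

{Address, City, OfficeID, Price, ZipCode}; {Bedrooms, ListDate}; {ListDate, ZipCode}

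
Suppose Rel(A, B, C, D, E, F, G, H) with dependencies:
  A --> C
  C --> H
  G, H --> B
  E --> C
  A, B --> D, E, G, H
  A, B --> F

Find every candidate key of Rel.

Attributes never on any right-hand side: {A} — every candidate key must contain it.
{A, B}⁺ = {A, B, C, D, E, F, G, H} — all of the relation — so {A, B} is a candidate key.
{A, G}⁺ = {A, B, C, D, E, F, G, H} — all of the relation — so {A, G} is a candidate key.
Any other superkey properly contains one of these, so there are no further candidate keys.

{A, B}, {A, G}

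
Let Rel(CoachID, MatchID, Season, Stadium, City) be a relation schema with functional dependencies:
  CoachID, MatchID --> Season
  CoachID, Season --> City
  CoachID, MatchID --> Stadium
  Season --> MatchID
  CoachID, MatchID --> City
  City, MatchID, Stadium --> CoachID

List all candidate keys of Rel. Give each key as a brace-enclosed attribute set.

{City, MatchID, Stadium}, {City, Season, Stadium}, {CoachID, MatchID}, {CoachID, Season}

{CoachID, MatchID}⁺ = {City, CoachID, MatchID, Season, Stadium} — all of the relation — so {CoachID, MatchID} is a candidate key.
{CoachID, Season}⁺ = {City, CoachID, MatchID, Season, Stadium} — all of the relation — so {CoachID, Season} is a candidate key.
{City, MatchID, Stadium}⁺ = {City, CoachID, MatchID, Season, Stadium} — all of the relation — so {City, MatchID, Stadium} is a candidate key.
{City, Season, Stadium}⁺ = {City, CoachID, MatchID, Season, Stadium} — all of the relation — so {City, Season, Stadium} is a candidate key.
No proper subset of any of these is a key, and no other minimal superkey exists.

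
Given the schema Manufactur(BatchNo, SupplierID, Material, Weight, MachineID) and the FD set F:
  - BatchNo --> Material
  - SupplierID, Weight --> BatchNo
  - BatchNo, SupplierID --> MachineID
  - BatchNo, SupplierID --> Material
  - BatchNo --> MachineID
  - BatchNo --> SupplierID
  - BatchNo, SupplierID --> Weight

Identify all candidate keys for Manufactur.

{BatchNo}, {SupplierID, Weight}

{BatchNo} is a candidate key since {BatchNo}⁺ = {BatchNo, MachineID, Material, SupplierID, Weight} covers every attribute.
{SupplierID, Weight} is a candidate key since {SupplierID, Weight}⁺ = {BatchNo, MachineID, Material, SupplierID, Weight} covers every attribute.
No proper subset of any of these is a key, and no other minimal superkey exists.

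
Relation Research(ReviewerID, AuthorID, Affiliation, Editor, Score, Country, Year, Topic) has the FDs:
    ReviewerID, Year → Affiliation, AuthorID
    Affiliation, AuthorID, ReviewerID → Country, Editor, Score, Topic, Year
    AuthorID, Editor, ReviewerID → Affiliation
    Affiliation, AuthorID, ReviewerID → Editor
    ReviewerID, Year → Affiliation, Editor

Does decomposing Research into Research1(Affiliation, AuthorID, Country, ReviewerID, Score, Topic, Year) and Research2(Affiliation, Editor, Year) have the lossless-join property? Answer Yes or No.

Common attributes: {Affiliation, Year}; their closure is {Affiliation, Year}.
Neither Research1 nor Research2 is contained in that closure, so the decomposition is lossy.

No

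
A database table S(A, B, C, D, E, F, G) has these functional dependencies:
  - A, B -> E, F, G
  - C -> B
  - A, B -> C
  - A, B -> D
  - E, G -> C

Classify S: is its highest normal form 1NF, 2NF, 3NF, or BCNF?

Candidate keys: {A, B}, {A, C}, {A, E, G}. Prime attributes: {A, B, C, E, G}.
C -> B breaks BCNF: {C}⁺ = {B, C}, so {C} is not a superkey.
Since {B} ⊆ prime attributes and every other non-superkey FD also has a prime right side, the schema is in 3NF.

3NF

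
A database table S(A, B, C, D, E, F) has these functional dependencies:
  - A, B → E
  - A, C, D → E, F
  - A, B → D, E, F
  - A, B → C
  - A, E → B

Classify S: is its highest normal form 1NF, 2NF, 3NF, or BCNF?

Candidate keys: {A, B}, {A, C, D}, {A, E}. Prime attributes: {A, B, C, D, E}.
Each dependency's left side is a superkey — BCNF holds.

BCNF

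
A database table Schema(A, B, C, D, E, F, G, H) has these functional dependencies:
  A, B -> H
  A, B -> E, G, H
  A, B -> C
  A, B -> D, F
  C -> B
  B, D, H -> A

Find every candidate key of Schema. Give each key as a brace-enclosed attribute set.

{A, B}, {A, C}, {B, D, H}, {C, D, H}

{A, B}⁺ = {A, B, C, D, E, F, G, H}, which is every attribute, so {A, B} is a candidate key.
{A, C}⁺ = {A, B, C, D, E, F, G, H}, which is every attribute, so {A, C} is a candidate key.
{B, D, H}⁺ = {A, B, C, D, E, F, G, H}, which is every attribute, so {B, D, H} is a candidate key.
{C, D, H}⁺ = {A, B, C, D, E, F, G, H}, which is every attribute, so {C, D, H} is a candidate key.
These are minimal and exhaustive — every other superkey contains one of them.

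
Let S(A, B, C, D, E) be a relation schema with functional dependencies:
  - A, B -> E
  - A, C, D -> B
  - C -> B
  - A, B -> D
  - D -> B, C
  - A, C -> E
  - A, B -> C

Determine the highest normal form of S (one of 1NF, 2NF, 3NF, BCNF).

3NF

Candidate keys: {A, B}, {A, C}, {A, D}. Prime attributes: {A, B, C, D}.
For C -> B we have {C}⁺ = {B, C}; {C} is not a superkey, so BCNF fails.
Since {B} ⊆ prime attributes and every other non-superkey FD also has a prime right side, the schema is in 3NF.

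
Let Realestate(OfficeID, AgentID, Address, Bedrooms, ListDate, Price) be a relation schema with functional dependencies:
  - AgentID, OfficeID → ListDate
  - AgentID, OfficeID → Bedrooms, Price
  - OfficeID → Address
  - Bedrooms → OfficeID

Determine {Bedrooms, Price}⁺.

{Address, Bedrooms, OfficeID, Price}

Start with {Bedrooms, Price}.
Bedrooms → OfficeID applies; add {OfficeID} → now {Bedrooms, OfficeID, Price}.
OfficeID → Address applies; add {Address} → now {Address, Bedrooms, OfficeID, Price}.
No further FD applies.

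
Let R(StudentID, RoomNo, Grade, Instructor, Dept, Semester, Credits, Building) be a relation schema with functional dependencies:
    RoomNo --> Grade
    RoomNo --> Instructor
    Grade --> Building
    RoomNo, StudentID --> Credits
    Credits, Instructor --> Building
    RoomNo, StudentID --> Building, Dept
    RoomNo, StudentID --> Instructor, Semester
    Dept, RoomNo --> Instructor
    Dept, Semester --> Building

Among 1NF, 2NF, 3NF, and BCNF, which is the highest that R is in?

1NF

Candidate key: {RoomNo, StudentID}. Prime attributes: {RoomNo, StudentID}.
RoomNo --> Grade breaks BCNF: {RoomNo}⁺ = {Building, Grade, Instructor, RoomNo}, so {RoomNo} is not a superkey.
Because {Grade} is non-prime and the left side of RoomNo --> Grade is not a superkey, the relation is not in 3NF.
The proper key subset {RoomNo} of {RoomNo, StudentID} determines non-prime {Building, Grade, Instructor}, so the relation is not even in 2NF.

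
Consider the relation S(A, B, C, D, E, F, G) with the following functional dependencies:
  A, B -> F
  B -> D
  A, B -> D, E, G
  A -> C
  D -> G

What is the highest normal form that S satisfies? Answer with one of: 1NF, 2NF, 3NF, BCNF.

1NF

Candidate key: {A, B}. Prime attributes: {A, B}.
For B -> D we have {B}⁺ = {B, D, G}; {B} is not a superkey, so BCNF fails.
Because {D} is non-prime and the left side of B -> D is not a superkey, the relation is not in 3NF.
The proper key subset {A} of {A, B} determines non-prime {C}, so the relation is not even in 2NF.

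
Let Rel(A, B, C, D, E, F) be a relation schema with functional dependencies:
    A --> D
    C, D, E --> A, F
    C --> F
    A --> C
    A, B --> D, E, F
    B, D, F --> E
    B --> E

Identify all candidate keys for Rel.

{A, B}, {B, C, D}

No FD produces {B}, so it must be in every candidate key.
Closure of {A, B} is {A, B, C, D, E, F}, the whole schema; {A, B} is a candidate key.
Closure of {B, C, D} is {A, B, C, D, E, F}, the whole schema; {B, C, D} is a candidate key.
These are minimal and exhaustive — every other superkey contains one of them.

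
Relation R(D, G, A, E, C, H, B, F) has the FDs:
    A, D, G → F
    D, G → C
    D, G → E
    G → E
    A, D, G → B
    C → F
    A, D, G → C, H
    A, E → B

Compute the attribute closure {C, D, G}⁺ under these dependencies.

Start with {C, D, G}.
D, G → E applies; add {E} → now {C, D, E, G}.
C → F applies; add {F} → now {C, D, E, F, G}.
No further FD applies.

{C, D, E, F, G}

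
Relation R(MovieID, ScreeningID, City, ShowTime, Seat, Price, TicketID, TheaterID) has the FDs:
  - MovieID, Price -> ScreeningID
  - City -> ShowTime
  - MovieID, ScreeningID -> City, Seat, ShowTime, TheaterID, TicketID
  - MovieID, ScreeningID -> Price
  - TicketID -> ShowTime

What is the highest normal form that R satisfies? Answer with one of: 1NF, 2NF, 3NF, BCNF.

Candidate keys: {MovieID, Price}, {MovieID, ScreeningID}. Prime attributes: {MovieID, Price, ScreeningID}.
City -> ShowTime: {City}⁺ = {City, ShowTime}, which is not all of the attributes, so the left side is not a superkey — BCNF is violated.
Because {ShowTime} is non-prime and the left side of City -> ShowTime is not a superkey, the relation is not in 3NF.
No proper subset of a key has a non-prime attribute in its closure, so there is no partial dependency; 2NF holds.

2NF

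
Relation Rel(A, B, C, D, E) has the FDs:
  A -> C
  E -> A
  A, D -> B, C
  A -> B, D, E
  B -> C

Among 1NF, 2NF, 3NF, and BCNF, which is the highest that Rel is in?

Candidate keys: {A}, {E}. Prime attributes: {A, E}.
For B -> C we have {B}⁺ = {B, C}; {B} is not a superkey, so BCNF fails.
Because {C} is non-prime and the left side of B -> C is not a superkey, the relation is not in 3NF.
Every candidate key is a single attribute, so no partial dependency is possible; 2NF holds.

2NF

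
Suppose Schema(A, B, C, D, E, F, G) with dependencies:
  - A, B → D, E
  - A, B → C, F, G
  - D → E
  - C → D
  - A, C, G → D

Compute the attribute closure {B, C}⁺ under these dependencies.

Start with {B, C}.
C → D applies; add {D} → now {B, C, D}.
D → E applies; add {E} → now {B, C, D, E}.
No further FD applies.

{B, C, D, E}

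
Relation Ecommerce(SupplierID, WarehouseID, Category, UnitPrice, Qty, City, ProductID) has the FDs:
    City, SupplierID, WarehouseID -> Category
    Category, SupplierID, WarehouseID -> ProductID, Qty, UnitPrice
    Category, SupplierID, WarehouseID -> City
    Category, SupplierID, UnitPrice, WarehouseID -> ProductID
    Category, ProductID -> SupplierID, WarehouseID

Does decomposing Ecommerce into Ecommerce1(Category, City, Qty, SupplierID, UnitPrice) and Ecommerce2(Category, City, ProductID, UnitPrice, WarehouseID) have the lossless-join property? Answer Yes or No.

No

Common attributes: {Category, City, UnitPrice}; their closure is {Category, City, UnitPrice}.
The closure covers neither Ecommerce1 nor Ecommerce2 entirely; the join is not lossless.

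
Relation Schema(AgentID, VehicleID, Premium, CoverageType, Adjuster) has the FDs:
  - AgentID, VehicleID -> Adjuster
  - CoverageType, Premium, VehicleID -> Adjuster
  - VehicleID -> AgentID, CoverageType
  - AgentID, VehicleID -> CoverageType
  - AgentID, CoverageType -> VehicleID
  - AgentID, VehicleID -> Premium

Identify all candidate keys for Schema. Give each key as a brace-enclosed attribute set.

{VehicleID}⁺ = {Adjuster, AgentID, CoverageType, Premium, VehicleID}, which is every attribute, so {VehicleID} is a candidate key.
{AgentID, CoverageType}⁺ = {Adjuster, AgentID, CoverageType, Premium, VehicleID}, which is every attribute, so {AgentID, CoverageType} is a candidate key.
Any other superkey properly contains one of these, so there are no further candidate keys.

{AgentID, CoverageType}, {VehicleID}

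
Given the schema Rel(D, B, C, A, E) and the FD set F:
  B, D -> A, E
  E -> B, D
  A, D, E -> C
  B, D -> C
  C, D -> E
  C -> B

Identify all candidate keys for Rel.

{B, D}, {C, D}, {E}

{E}⁺ = {A, B, C, D, E} — all of the relation — so {E} is a candidate key.
{B, D}⁺ = {A, B, C, D, E} — all of the relation — so {B, D} is a candidate key.
{C, D}⁺ = {A, B, C, D, E} — all of the relation — so {C, D} is a candidate key.
These are minimal and exhaustive — every other superkey contains one of them.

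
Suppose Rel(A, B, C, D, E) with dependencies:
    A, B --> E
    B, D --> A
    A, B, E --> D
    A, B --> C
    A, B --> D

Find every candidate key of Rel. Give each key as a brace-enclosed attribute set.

Attributes never on any right-hand side: {B} — every candidate key must contain it.
Closure of {A, B} is {A, B, C, D, E}, the whole schema; {A, B} is a candidate key.
Closure of {B, D} is {A, B, C, D, E}, the whole schema; {B, D} is a candidate key.
No proper subset of any of these is a key, and no other minimal superkey exists.

{A, B}, {B, D}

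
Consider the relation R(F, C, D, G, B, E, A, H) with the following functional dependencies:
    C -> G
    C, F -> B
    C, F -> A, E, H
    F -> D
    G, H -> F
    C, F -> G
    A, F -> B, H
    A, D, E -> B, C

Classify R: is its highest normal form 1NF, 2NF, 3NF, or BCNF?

1NF

Candidate keys: {A, D, E, H}, {A, E, F}, {A, E, G, H}, {C, F}, {C, H}. Prime attributes: {A, C, D, E, F, G, H}.
C -> G: {C}⁺ = {C, G}, which is not all of the attributes, so the left side is not a superkey — BCNF is violated.
Because {B} is non-prime and the left side of A, F -> B, H is not a superkey, the relation is not in 3NF.
The proper key subset {A, F} of {A, E, F} determines non-prime {B}, so the relation is not even in 2NF.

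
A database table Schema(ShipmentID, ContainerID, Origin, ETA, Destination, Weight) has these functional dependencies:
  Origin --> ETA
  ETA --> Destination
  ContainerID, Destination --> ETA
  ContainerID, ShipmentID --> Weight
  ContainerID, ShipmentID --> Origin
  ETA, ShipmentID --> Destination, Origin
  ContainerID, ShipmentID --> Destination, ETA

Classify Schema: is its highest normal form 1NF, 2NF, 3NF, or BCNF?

Candidate key: {ContainerID, ShipmentID}. Prime attributes: {ContainerID, ShipmentID}.
Origin --> ETA: {Origin}⁺ = {Destination, ETA, Origin}, which is not all of the attributes, so the left side is not a superkey — BCNF is violated.
Origin --> ETA determines the non-prime attribute {ETA} from a non-superkey — 3NF is violated.
Checking every proper subset of each key, none determines a non-prime attribute — 2NF is satisfied.

2NF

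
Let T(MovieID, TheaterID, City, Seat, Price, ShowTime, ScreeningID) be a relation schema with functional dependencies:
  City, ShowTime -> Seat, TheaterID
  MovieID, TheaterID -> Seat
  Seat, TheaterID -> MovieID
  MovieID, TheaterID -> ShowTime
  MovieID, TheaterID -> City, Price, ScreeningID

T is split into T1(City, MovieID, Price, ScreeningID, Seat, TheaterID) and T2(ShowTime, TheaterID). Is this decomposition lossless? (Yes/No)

T1 ∩ T2 = {TheaterID}; its closure under F is {TheaterID}.
The closure covers neither T1 nor T2 entirely; the join is not lossless.

No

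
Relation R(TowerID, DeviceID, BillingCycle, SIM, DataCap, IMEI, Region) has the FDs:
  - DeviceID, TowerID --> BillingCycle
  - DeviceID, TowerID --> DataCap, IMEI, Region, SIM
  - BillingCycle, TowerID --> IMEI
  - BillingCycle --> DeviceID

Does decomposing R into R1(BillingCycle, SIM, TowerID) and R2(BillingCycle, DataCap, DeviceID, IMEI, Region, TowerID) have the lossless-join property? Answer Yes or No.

R1 ∩ R2 = {BillingCycle, TowerID}; its closure under F is {BillingCycle, DataCap, DeviceID, IMEI, Region, SIM, TowerID}.
R1 is contained in that closure, so R1 ∩ R2 --> R1 holds and the join is lossless.

Yes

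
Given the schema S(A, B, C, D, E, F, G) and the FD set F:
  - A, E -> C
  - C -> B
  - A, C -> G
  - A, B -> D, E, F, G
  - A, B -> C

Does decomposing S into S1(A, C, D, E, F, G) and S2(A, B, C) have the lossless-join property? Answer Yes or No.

Yes

The shared attributes are {A, C} and {A, C}⁺ = {A, B, C, D, E, F, G}.
S1 is contained in that closure, so S1 ∩ S2 -> S1 holds and the join is lossless.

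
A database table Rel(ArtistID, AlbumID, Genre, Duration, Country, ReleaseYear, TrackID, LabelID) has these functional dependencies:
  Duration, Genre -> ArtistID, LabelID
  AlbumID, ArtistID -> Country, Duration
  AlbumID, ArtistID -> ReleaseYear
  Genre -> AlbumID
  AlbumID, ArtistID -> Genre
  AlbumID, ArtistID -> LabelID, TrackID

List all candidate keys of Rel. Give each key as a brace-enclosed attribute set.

{AlbumID, ArtistID}, {ArtistID, Genre}, {Duration, Genre}

{AlbumID, ArtistID}⁺ = {AlbumID, ArtistID, Country, Duration, Genre, LabelID, ReleaseYear, TrackID} — all of the relation — so {AlbumID, ArtistID} is a candidate key.
{ArtistID, Genre}⁺ = {AlbumID, ArtistID, Country, Duration, Genre, LabelID, ReleaseYear, TrackID} — all of the relation — so {ArtistID, Genre} is a candidate key.
{Duration, Genre}⁺ = {AlbumID, ArtistID, Country, Duration, Genre, LabelID, ReleaseYear, TrackID} — all of the relation — so {Duration, Genre} is a candidate key.
Any other superkey properly contains one of these, so there are no further candidate keys.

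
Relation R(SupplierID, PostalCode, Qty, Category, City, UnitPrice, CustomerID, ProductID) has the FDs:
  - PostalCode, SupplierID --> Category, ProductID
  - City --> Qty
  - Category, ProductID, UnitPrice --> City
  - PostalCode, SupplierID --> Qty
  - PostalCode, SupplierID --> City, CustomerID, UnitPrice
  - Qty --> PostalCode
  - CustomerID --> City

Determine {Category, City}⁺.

{Category, City, PostalCode, Qty}

Start with {Category, City}.
City --> Qty applies; add {Qty} → now {Category, City, Qty}.
Qty --> PostalCode applies; add {PostalCode} → now {Category, City, PostalCode, Qty}.
No further FD applies.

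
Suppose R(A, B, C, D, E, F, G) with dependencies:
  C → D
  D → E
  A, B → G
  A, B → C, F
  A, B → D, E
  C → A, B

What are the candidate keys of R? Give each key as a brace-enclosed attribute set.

{A, B}, {C}

{C} is a candidate key since {C}⁺ = {A, B, C, D, E, F, G} covers every attribute.
{A, B} is a candidate key since {A, B}⁺ = {A, B, C, D, E, F, G} covers every attribute.
No proper subset of any of these is a key, and no other minimal superkey exists.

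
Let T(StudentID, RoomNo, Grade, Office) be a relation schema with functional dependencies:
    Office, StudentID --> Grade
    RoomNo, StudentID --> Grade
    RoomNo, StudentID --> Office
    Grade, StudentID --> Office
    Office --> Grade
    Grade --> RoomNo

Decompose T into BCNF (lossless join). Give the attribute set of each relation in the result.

Candidate keys of the original relation: {Grade, StudentID}, {Office, StudentID}, {RoomNo, StudentID}.
In {Grade, Office, RoomNo, StudentID}, {Office} is not a superkey ({Office}⁺ restricted to this set is {Grade, Office, RoomNo}), so split on Office --> Grade, RoomNo into {Grade, Office, RoomNo} and {Office, StudentID}.
In {Grade, Office, RoomNo}, {Grade} is not a superkey ({Grade}⁺ restricted to this set is {Grade, RoomNo}), so split on Grade --> RoomNo into {Grade, RoomNo} and {Grade, Office}.
{Grade, RoomNo} has no BCNF violation.
{Grade, Office} has no BCNF violation.
{Office, StudentID} has no BCNF violation.

{Grade, Office}; {Grade, RoomNo}; {Office, StudentID}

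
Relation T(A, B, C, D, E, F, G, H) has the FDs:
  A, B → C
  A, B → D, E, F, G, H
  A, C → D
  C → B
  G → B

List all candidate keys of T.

{A, B}, {A, C}, {A, G}

{A} never appears on the right of any FD, so every key must include it.
{A, B} is a candidate key since {A, B}⁺ = {A, B, C, D, E, F, G, H} covers every attribute.
{A, C} is a candidate key since {A, C}⁺ = {A, B, C, D, E, F, G, H} covers every attribute.
{A, G} is a candidate key since {A, G}⁺ = {A, B, C, D, E, F, G, H} covers every attribute.
Any other superkey properly contains one of these, so there are no further candidate keys.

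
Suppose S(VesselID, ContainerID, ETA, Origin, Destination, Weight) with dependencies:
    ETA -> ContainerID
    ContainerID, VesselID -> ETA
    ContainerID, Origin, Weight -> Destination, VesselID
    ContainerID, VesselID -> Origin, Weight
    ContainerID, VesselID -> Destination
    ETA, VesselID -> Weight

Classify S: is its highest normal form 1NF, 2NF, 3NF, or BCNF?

Candidate keys: {ContainerID, Origin, Weight}, {ContainerID, VesselID}, {ETA, Origin, Weight}, {ETA, VesselID}. Prime attributes: {ContainerID, ETA, Origin, VesselID, Weight}.
For ETA -> ContainerID we have {ETA}⁺ = {ContainerID, ETA}; {ETA} is not a superkey, so BCNF fails.
But every attribute on its right side ({ContainerID}) is prime, and the same holds for every other non-superkey FD, so 3NF still holds.

3NF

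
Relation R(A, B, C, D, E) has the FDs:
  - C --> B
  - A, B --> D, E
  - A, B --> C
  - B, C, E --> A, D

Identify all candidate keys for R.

{A, B} is a candidate key since {A, B}⁺ = {A, B, C, D, E} covers every attribute.
{A, C} is a candidate key since {A, C}⁺ = {A, B, C, D, E} covers every attribute.
{C, E} is a candidate key since {C, E}⁺ = {A, B, C, D, E} covers every attribute.
These are minimal and exhaustive — every other superkey contains one of them.

{A, B}, {A, C}, {C, E}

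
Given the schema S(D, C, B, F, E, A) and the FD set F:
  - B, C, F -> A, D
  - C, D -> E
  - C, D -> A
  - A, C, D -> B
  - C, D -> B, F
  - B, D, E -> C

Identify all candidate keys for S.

{C, D}⁺ = {A, B, C, D, E, F} — all of the relation — so {C, D} is a candidate key.
{B, C, F}⁺ = {A, B, C, D, E, F} — all of the relation — so {B, C, F} is a candidate key.
{B, D, E}⁺ = {A, B, C, D, E, F} — all of the relation — so {B, D, E} is a candidate key.
Any other superkey properly contains one of these, so there are no further candidate keys.

{B, C, F}, {B, D, E}, {C, D}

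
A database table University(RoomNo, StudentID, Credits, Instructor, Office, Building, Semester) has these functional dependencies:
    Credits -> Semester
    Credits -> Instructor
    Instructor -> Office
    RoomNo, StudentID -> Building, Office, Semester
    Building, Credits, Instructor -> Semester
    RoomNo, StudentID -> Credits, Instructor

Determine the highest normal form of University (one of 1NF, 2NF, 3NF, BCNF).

2NF

Candidate key: {RoomNo, StudentID}. Prime attributes: {RoomNo, StudentID}.
For Credits -> Semester we have {Credits}⁺ = {Credits, Instructor, Office, Semester}; {Credits} is not a superkey, so BCNF fails.
Credits -> Semester determines the non-prime attribute {Semester} from a non-superkey — 3NF is violated.
No proper subset of a key has a non-prime attribute in its closure, so there is no partial dependency; 2NF holds.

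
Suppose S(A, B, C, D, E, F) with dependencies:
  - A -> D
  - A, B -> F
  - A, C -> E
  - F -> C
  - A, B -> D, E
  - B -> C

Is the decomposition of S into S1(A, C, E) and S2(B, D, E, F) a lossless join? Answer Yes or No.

The shared attributes are {E} and {E}⁺ = {E}.
Neither S1 nor S2 is contained in that closure, so the decomposition is lossy.

No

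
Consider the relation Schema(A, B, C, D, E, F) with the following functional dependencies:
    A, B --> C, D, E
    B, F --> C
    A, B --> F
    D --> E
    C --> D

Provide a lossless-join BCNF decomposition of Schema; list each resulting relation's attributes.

Candidate key of the original relation: {A, B}.
Within {A, B, C, D, E, F}: {B, F}⁺ ∩ {A, B, C, D, E, F} = {B, C, D, E, F}, not the whole set, so B, F --> C, D, E violates BCNF; decompose into {B, C, D, E, F} and {A, B, F}.
Within {B, C, D, E, F}: {D}⁺ ∩ {B, C, D, E, F} = {D, E}, not the whole set, so D --> E violates BCNF; decompose into {D, E} and {B, C, D, F}.
{D, E} is in BCNF.
Within {B, C, D, F}: {C}⁺ ∩ {B, C, D, F} = {C, D}, not the whole set, so C --> D violates BCNF; decompose into {C, D} and {B, C, F}.
{C, D} is in BCNF.
{B, C, F} is in BCNF.
{A, B, F} is in BCNF.

{A, B, F}; {B, C, F}; {C, D}; {D, E}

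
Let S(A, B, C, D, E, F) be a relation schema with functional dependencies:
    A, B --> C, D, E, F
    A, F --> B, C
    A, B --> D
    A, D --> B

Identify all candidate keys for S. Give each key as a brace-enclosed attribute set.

Attributes never on any right-hand side: {A} — every candidate key must contain it.
Closure of {A, B} is {A, B, C, D, E, F}, the whole schema; {A, B} is a candidate key.
Closure of {A, D} is {A, B, C, D, E, F}, the whole schema; {A, D} is a candidate key.
Closure of {A, F} is {A, B, C, D, E, F}, the whole schema; {A, F} is a candidate key.
No proper subset of any of these is a key, and no other minimal superkey exists.

{A, B}, {A, D}, {A, F}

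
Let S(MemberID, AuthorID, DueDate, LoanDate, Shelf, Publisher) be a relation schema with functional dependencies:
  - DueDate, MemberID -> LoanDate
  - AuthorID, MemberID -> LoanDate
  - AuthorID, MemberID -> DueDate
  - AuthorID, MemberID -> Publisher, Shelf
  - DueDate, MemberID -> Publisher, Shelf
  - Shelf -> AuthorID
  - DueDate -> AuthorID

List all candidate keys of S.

{AuthorID, MemberID}, {DueDate, MemberID}, {MemberID, Shelf}

{MemberID} never appears on the right of any FD, so every key must include it.
{AuthorID, MemberID} is a candidate key since {AuthorID, MemberID}⁺ = {AuthorID, DueDate, LoanDate, MemberID, Publisher, Shelf} covers every attribute.
{DueDate, MemberID} is a candidate key since {DueDate, MemberID}⁺ = {AuthorID, DueDate, LoanDate, MemberID, Publisher, Shelf} covers every attribute.
{MemberID, Shelf} is a candidate key since {MemberID, Shelf}⁺ = {AuthorID, DueDate, LoanDate, MemberID, Publisher, Shelf} covers every attribute.
These are minimal and exhaustive — every other superkey contains one of them.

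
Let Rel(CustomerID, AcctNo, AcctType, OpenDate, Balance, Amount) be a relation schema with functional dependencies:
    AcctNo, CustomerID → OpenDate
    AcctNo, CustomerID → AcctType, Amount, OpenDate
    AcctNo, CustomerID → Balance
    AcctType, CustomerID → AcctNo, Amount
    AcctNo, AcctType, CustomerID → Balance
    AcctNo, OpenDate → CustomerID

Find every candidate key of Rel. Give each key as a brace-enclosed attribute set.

{AcctNo, CustomerID}⁺ = {AcctNo, AcctType, Amount, Balance, CustomerID, OpenDate}, which is every attribute, so {AcctNo, CustomerID} is a candidate key.
{AcctNo, OpenDate}⁺ = {AcctNo, AcctType, Amount, Balance, CustomerID, OpenDate}, which is every attribute, so {AcctNo, OpenDate} is a candidate key.
{AcctType, CustomerID}⁺ = {AcctNo, AcctType, Amount, Balance, CustomerID, OpenDate}, which is every attribute, so {AcctType, CustomerID} is a candidate key.
No proper subset of any of these is a key, and no other minimal superkey exists.

{AcctNo, CustomerID}, {AcctNo, OpenDate}, {AcctType, CustomerID}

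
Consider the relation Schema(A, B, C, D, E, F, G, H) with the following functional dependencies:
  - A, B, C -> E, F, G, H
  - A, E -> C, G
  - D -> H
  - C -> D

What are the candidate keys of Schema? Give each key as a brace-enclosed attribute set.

Attributes never on any right-hand side: {A, B} — every candidate key must contain all of them.
{A, B, C}⁺ = {A, B, C, D, E, F, G, H}, which is every attribute, so {A, B, C} is a candidate key.
{A, B, E}⁺ = {A, B, C, D, E, F, G, H}, which is every attribute, so {A, B, E} is a candidate key.
These are minimal and exhaustive — every other superkey contains one of them.

{A, B, C}, {A, B, E}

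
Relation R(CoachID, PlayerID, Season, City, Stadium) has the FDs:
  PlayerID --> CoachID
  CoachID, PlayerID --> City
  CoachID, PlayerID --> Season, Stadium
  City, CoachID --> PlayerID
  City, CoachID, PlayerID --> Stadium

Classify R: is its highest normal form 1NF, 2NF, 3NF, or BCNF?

Candidate keys: {City, CoachID}, {PlayerID}. Prime attributes: {City, CoachID, PlayerID}.
The left-hand side of every FD is a superkey, so BCNF is satisfied.

BCNF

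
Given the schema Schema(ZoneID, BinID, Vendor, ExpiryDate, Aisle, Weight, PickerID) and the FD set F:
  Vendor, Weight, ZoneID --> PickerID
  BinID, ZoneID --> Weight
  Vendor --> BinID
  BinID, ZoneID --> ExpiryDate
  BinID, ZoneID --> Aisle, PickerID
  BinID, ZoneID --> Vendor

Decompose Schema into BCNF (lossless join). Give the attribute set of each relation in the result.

Candidate keys of the original relation: {BinID, ZoneID}, {Vendor, ZoneID}.
In {Aisle, BinID, ExpiryDate, PickerID, Vendor, Weight, ZoneID}, {Vendor} is not a superkey ({Vendor}⁺ restricted to this set is {BinID, Vendor}), so split on Vendor --> BinID into {BinID, Vendor} and {Aisle, ExpiryDate, PickerID, Vendor, Weight, ZoneID}.
{BinID, Vendor}: every determinant is a superkey — BCNF.
{Aisle, ExpiryDate, PickerID, Vendor, Weight, ZoneID}: every determinant is a superkey — BCNF.

{Aisle, ExpiryDate, PickerID, Vendor, Weight, ZoneID}; {BinID, Vendor}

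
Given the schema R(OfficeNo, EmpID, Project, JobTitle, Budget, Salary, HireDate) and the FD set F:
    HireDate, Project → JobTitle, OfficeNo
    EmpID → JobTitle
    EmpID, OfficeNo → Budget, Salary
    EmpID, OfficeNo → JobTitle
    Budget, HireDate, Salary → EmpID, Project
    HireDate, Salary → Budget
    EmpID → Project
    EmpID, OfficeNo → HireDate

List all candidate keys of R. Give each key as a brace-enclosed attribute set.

{EmpID, HireDate}⁺ = {Budget, EmpID, HireDate, JobTitle, OfficeNo, Project, Salary} — all of the relation — so {EmpID, HireDate} is a candidate key.
{EmpID, OfficeNo}⁺ = {Budget, EmpID, HireDate, JobTitle, OfficeNo, Project, Salary} — all of the relation — so {EmpID, OfficeNo} is a candidate key.
{HireDate, Salary}⁺ = {Budget, EmpID, HireDate, JobTitle, OfficeNo, Project, Salary} — all of the relation — so {HireDate, Salary} is a candidate key.
Any other superkey properly contains one of these, so there are no further candidate keys.

{EmpID, HireDate}, {EmpID, OfficeNo}, {HireDate, Salary}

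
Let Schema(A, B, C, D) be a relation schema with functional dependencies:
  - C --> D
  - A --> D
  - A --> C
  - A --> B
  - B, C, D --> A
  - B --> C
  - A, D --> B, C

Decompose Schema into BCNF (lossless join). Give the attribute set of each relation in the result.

{A, B, C}; {C, D}

Candidate keys of the original relation: {A}, {B}.
Within {A, B, C, D}: {C}⁺ ∩ {A, B, C, D} = {C, D}, not the whole set, so C --> D violates BCNF; decompose into {C, D} and {A, B, C}.
{C, D} is in BCNF.
{A, B, C} is in BCNF.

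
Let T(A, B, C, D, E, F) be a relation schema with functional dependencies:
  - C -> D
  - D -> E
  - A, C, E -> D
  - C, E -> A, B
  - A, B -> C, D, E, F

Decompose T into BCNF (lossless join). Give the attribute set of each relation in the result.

{A, B, C, D, F}; {D, E}

Candidate keys of the original relation: {A, B}, {C}.
{A, B, C, D, E, F}: {D} determines {D, E} here but is not a superkey — split on D -> E, giving {D, E} and {A, B, C, D, F}.
{D, E}: every determinant is a superkey — BCNF.
{A, B, C, D, F}: every determinant is a superkey — BCNF.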